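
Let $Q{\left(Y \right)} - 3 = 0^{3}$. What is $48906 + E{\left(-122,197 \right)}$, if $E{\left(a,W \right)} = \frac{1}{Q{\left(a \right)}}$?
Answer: $\frac{146719}{3} \approx 48906.0$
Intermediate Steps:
$Q{\left(Y \right)} = 3$ ($Q{\left(Y \right)} = 3 + 0^{3} = 3 + 0 = 3$)
$E{\left(a,W \right)} = \frac{1}{3}$
$48906 + E{\left(-122,197 \right)} = 48906 + \frac{1}{3} = \frac{146719}{3}$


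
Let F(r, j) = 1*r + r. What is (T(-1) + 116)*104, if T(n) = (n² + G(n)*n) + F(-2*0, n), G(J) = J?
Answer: 12272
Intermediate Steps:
F(r, j) = 2*r (F(r, j) = r + r = 2*r)
T(n) = 2*n² (T(n) = (n² + n*n) + 2*(-2*0) = (n² + n²) + 2*0 = 2*n² + 0 = 2*n²)
(T(-1) + 116)*104 = (2*(-1)² + 116)*104 = (2*1 + 116)*104 = (2 + 116)*104 = 118*104 = 12272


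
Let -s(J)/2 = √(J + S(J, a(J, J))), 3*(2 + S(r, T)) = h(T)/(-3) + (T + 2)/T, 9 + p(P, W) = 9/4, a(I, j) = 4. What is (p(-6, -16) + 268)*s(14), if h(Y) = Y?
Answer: -1045*√434/12 ≈ -1814.2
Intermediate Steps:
p(P, W) = -27/4 (p(P, W) = -9 + 9/4 = -27/4)
S(r, T) = -2 - T/9 + (2 + T)/(3*T) (S(r, T) = -2 + (T/(-3) + (T + 2)/T)/3 = -2 + (T*(-⅓) + (2 + T)/T)/3 = -2 + (-T/3 + (2 + T)/T)/3 = -2 + (-T/9 + (2 + T)/(3*T)) = -2 - T/9 + (2 + T)/(3*T))
s(J) = -2*√(-35/18 + J) (s(J) = -2*√(J + (⅑)*(6 - 1*4*(15 + 4))/4) = -2*√(J + (⅑)*(¼)*(6 - 1*4*19)) = -2*√(J + (⅑)*(¼)*(6 - 76)) = -2*√(J + (⅑)*(¼)*(-70)) = -2*√(J - 35/18) = -2*√(-35/18 + J))
(p(-6, -16) + 268)*s(14) = (-27/4 + 268)*(-√(-70 + 36*14)/3) = 1045*(-√(-70 + 504)/3)/4 = 1045*(-√434/3)/4 = -1045*√434/12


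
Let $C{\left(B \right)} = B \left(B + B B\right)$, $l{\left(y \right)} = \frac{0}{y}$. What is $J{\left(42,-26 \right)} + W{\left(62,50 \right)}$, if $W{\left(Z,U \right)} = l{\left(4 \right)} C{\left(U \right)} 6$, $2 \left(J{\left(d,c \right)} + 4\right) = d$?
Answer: $17$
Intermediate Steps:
$l{\left(y \right)} = 0$
$J{\left(d,c \right)} = -4 + \frac{d}{2}$
$C{\left(B \right)} = B \left(B + B^{2}\right)$
$W{\left(Z,U \right)} = 0$ ($W{\left(Z,U \right)} = 0 U^{2} \left(1 + U\right) 6 = 0 \cdot 6 = 0$)
$J{\left(42,-26 \right)} + W{\left(62,50 \right)} = \left(-4 + \frac{1}{2} \cdot 42\right) + 0 = \left(-4 + 21\right) + 0 = 17 + 0 = 17$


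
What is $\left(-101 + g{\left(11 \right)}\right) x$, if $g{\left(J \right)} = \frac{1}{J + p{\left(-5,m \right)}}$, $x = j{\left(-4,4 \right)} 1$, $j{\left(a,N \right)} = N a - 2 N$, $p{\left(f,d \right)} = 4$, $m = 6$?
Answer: $\frac{12112}{5} \approx 2422.4$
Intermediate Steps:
$j{\left(a,N \right)} = - 2 N + N a$
$x = -24$ ($x = 4 \left(-2 - 4\right) 1 = 4 \left(-6\right) 1 = \left(-24\right) 1 = -24$)
$g{\left(J \right)} = \frac{1}{4 + J}$ ($g{\left(J \right)} = \frac{1}{J + 4} = \frac{1}{4 + J}$)
$\left(-101 + g{\left(11 \right)}\right) x = \left(-101 + \frac{1}{4 + 11}\right) \left(-24\right) = \left(-101 + \frac{1}{15}\right) \left(-24\right) = \left(- \frac{1514}{15}\right) \left(-24\right) = \frac{12112}{5}$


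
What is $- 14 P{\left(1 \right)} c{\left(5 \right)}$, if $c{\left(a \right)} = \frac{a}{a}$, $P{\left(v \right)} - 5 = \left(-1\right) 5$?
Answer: $0$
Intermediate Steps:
$P{\left(v \right)} = 0$ ($P{\left(v \right)} = 5 - 5 = 0$)
$c{\left(a \right)} = 1$
$- 14 P{\left(1 \right)} c{\left(5 \right)} = \left(-14\right) 0 \cdot 1 = 0 \cdot 1 = 0$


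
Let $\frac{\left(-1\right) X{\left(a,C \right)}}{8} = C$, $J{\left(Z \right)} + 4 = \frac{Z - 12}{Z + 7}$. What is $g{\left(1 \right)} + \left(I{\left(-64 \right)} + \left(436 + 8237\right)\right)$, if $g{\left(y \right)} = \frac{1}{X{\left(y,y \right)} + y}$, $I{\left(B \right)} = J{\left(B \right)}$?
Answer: $\frac{182074}{21} \approx 8670.2$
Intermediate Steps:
$J{\left(Z \right)} = -4 + \frac{-12 + Z}{7 + Z}$ ($J{\left(Z \right)} = -4 + \frac{Z - 12}{Z + 7} = -4 + \frac{-12 + Z}{7 + Z}$)
$I{\left(B \right)} = \frac{-40 - 3 B}{7 + B}$
$X{\left(a,C \right)} = - 8 C$
$g{\left(y \right)} = - \frac{1}{7 y}$ ($g{\left(y \right)} = \frac{1}{- 8 y + y} = \frac{1}{\left(-7\right) y} = - \frac{1}{7 y}$)
$g{\left(1 \right)} + \left(I{\left(-64 \right)} + \left(436 + 8237\right)\right) = - \frac{1}{7 \cdot 1} + \left(\frac{-40 - -192}{7 - 64} + \left(436 + 8237\right)\right) = \left(- \frac{1}{7}\right) 1 + \left(\frac{-40 + 192}{-57} + 8673\right) = - \frac{1}{7} + \left(\left(- \frac{1}{57}\right) 152 + 8673\right) = - \frac{1}{7} + \left(- \frac{8}{3} + 8673\right) = - \frac{1}{7} + \frac{26011}{3} = \frac{182074}{21}$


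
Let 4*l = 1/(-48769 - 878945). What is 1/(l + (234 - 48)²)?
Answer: 3710856/128380774175 ≈ 2.8905e-5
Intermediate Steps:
l = -1/3710856 (l = 1/(4*(-48769 - 878945)) = (¼)/(-927714) = (¼)*(-1/927714) = -1/3710856 ≈ -2.6948e-7)
1/(l + (234 - 48)²) = 1/(-1/3710856 + (234 - 48)²) = 1/(-1/3710856 + 186²) = 1/(-1/3710856 + 34596) = 1/(128380774175/3710856) = 3710856/128380774175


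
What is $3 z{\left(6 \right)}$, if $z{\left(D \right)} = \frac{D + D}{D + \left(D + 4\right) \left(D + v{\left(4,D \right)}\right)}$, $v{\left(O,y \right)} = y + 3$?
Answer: $\frac{3}{13} \approx 0.23077$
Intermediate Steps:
$v{\left(O,y \right)} = 3 + y$
$z{\left(D \right)} = \frac{2 D}{D + \left(3 + 2 D\right) \left(4 + D\right)}$ ($z{\left(D \right)} = \frac{D + D}{D + \left(D + 4\right) \left(D + \left(3 + D\right)\right)} = \frac{2 D}{D + \left(4 + D\right) \left(3 + 2 D\right)} = \frac{2 D}{D + \left(3 + 2 D\right) \left(4 + D\right)}$)
$3 z{\left(6 \right)} = 3 \frac{6}{6 + 6^{2} + 6 \cdot 6} = 3 \frac{6}{6 + 36 + 36} = 3 \cdot \frac{6}{78} = 3 \cdot 6 \cdot \frac{1}{78} = 3 \cdot \frac{1}{13} = \frac{3}{13}$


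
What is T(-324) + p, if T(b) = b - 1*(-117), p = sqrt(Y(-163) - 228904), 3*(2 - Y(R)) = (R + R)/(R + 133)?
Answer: -207 + I*sqrt(51503765)/15 ≈ -207.0 + 478.44*I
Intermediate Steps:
Y(R) = 2 - 2*R/(3*(133 + R)) (Y(R) = 2 - (R + R)/(3*(R + 133)) = 2 - 2*R/(3*(133 + R)))
p = I*sqrt(51503765)/15 (p = sqrt(2*(399 + 2*(-163))/(3*(133 - 163)) - 228904) = sqrt((2/3)*(399 - 326)/(-30) - 228904) = sqrt((2/3)*(-1/30)*73 - 228904) = sqrt(-73/45 - 228904) = sqrt(-10300753/45) = I*sqrt(51503765)/15 ≈ 478.44*I)
T(b) = 117 + b (T(b) = b + 117 = 117 + b)
T(-324) + p = (117 - 324) + I*sqrt(51503765)/15 = -207 + I*sqrt(51503765)/15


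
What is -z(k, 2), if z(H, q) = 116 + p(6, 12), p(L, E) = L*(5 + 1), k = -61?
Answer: -152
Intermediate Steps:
p(L, E) = 6*L (p(L, E) = L*6 = 6*L)
z(H, q) = 152 (z(H, q) = 116 + 6*6 = 116 + 36 = 152)
-z(k, 2) = -1*152 = -152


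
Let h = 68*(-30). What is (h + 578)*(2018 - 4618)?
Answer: 3801200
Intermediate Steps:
h = -2040
(h + 578)*(2018 - 4618) = (-2040 + 578)*(2018 - 4618) = -1462*(-2600) = 3801200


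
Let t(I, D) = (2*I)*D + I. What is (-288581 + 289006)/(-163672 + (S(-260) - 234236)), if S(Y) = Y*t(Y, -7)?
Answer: -425/1276708 ≈ -0.00033289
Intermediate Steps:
t(I, D) = I + 2*D*I (t(I, D) = 2*D*I + I = I + 2*D*I)
S(Y) = -13*Y² (S(Y) = Y*(Y*(1 + 2*(-7))) = Y*(Y*(1 - 14)) = Y*(Y*(-13)) = Y*(-13*Y) = -13*Y²)
(-288581 + 289006)/(-163672 + (S(-260) - 234236)) = (-288581 + 289006)/(-163672 + (-13*(-260)² - 234236)) = 425/(-163672 + (-13*67600 - 234236)) = 425/(-163672 + (-878800 - 234236)) = 425/(-163672 - 1113036) = 425/(-1276708) = 425*(-1/1276708) = -425/1276708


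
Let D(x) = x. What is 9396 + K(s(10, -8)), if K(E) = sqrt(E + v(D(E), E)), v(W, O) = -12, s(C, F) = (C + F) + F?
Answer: 9396 + 3*I*sqrt(2) ≈ 9396.0 + 4.2426*I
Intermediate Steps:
s(C, F) = C + 2*F
K(E) = sqrt(-12 + E) (K(E) = sqrt(E - 12) = sqrt(-12 + E))
9396 + K(s(10, -8)) = 9396 + sqrt(-12 + (10 + 2*(-8))) = 9396 + sqrt(-12 + (10 - 16)) = 9396 + sqrt(-12 - 6) = 9396 + sqrt(-18) = 9396 + 3*I*sqrt(2)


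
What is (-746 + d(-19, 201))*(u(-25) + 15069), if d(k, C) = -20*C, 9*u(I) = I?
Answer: -646250536/9 ≈ -7.1806e+7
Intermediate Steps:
u(I) = I/9
(-746 + d(-19, 201))*(u(-25) + 15069) = (-746 - 20*201)*((1/9)*(-25) + 15069) = (-746 - 4020)*(-25/9 + 15069) = -4766*135596/9 = -646250536/9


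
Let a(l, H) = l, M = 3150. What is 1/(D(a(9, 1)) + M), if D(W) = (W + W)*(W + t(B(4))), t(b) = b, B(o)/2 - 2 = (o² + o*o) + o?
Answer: 1/4680 ≈ 0.00021368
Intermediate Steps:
B(o) = 4 + 2*o + 4*o² (B(o) = 4 + 2*((o² + o*o) + o) = 4 + 2*((o² + o²) + o) = 4 + 2*(2*o² + o) = 4 + 2*(o + 2*o²) = 4 + (2*o + 4*o²) = 4 + 2*o + 4*o²)
D(W) = 2*W*(76 + W) (D(W) = (W + W)*(W + (4 + 2*4 + 4*4²)) = (2*W)*(W + (4 + 8 + 4*16)) = (2*W)*(W + (4 + 8 + 64)) = (2*W)*(W + 76) = (2*W)*(76 + W) = 2*W*(76 + W))
1/(D(a(9, 1)) + M) = 1/(2*9*(76 + 9) + 3150) = 1/(2*9*85 + 3150) = 1/(1530 + 3150) = 1/4680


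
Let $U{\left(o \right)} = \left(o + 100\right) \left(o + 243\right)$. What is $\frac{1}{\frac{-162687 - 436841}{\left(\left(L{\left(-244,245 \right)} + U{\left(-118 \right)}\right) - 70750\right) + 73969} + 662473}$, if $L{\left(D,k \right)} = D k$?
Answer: $\frac{58811}{38961299131} \approx 1.5095 \cdot 10^{-6}$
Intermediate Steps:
$U{\left(o \right)} = \left(100 + o\right) \left(243 + o\right)$
$\frac{1}{\frac{-162687 - 436841}{\left(\left(L{\left(-244,245 \right)} + U{\left(-118 \right)}\right) - 70750\right) + 73969} + 662473} = \frac{1}{\frac{-162687 - 436841}{\left(\left(\left(-244\right) 245 + \left(24300 + \left(-118\right)^{2} + 343 \left(-118\right)\right)\right) - 70750\right) + 73969} + 662473} = \frac{1}{- \frac{599528}{\left(\left(-59780 + \left(24300 + 13924 - 40474\right)\right) - 70750\right) + 73969} + 662473} = \frac{1}{- \frac{599528}{\left(\left(-59780 - 2250\right) - 70750\right) + 73969} + 662473} = \frac{1}{- \frac{599528}{\left(-62030 - 70750\right) + 73969} + 662473} = \frac{1}{- \frac{599528}{-132780 + 73969} + 662473} = \frac{1}{- \frac{599528}{-58811} + 662473} = \frac{1}{\left(-599528\right) \left(- \frac{1}{58811}\right) + 662473} = \frac{1}{\frac{599528}{58811} + 662473} = \frac{1}{\frac{38961299131}{58811}} = \frac{58811}{38961299131}$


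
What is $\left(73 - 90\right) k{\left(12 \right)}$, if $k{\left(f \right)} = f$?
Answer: $-204$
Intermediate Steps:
$\left(73 - 90\right) k{\left(12 \right)} = \left(73 - 90\right) 12 = \left(-17\right) 12 = -204$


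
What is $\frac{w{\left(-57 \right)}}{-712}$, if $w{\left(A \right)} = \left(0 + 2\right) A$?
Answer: $\frac{57}{356} \approx 0.16011$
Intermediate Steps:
$w{\left(A \right)} = 2 A$
$\frac{w{\left(-57 \right)}}{-712} = \frac{2 \left(-57\right)}{-712} = \left(-114\right) \left(- \frac{1}{712}\right) = \frac{57}{356}$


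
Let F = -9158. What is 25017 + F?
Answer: 15859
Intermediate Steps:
25017 + F = 25017 - 9158 = 15859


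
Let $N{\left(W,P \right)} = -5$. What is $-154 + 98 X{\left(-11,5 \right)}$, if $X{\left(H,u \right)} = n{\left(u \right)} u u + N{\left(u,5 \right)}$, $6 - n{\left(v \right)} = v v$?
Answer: $-47194$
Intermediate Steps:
$n{\left(v \right)} = 6 - v^{2}$ ($n{\left(v \right)} = 6 - v v = 6 - v^{2}$)
$X{\left(H,u \right)} = -5 + u^{2} \left(6 - u^{2}\right)$ ($X{\left(H,u \right)} = \left(6 - u^{2}\right) u u - 5 = u \left(6 - u^{2}\right) u - 5 = u^{2} \left(6 - u^{2}\right) - 5 = -5 + u^{2} \left(6 - u^{2}\right)$)
$-154 + 98 X{\left(-11,5 \right)} = -154 + 98 \left(-5 + 5^{2} \left(6 - 5^{2}\right)\right) = -154 + 98 \left(-5 + 25 \left(6 - 25\right)\right) = -154 + 98 \left(-5 + 25 \left(-19\right)\right) = -154 + 98 \left(-5 - 475\right) = -154 + 98 \left(-480\right) = -154 - 47040 = -47194$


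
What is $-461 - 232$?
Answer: $-693$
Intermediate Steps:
$-461 - 232 = -693$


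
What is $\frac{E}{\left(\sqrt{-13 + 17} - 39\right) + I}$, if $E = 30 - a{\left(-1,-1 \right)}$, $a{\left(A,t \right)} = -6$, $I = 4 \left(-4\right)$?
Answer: $- \frac{36}{53} \approx -0.67924$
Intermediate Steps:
$I = -16$
$E = 36$ ($E = 30 - -6 = 30 + 6 = 36$)
$\frac{E}{\left(\sqrt{-13 + 17} - 39\right) + I} = \frac{1}{\left(\sqrt{-13 + 17} - 39\right) - 16} \cdot 36 = \frac{1}{\left(\sqrt{4} - 39\right) - 16} \cdot 36 = \frac{1}{\left(2 - 39\right) - 16} \cdot 36 = \frac{1}{-37 - 16} \cdot 36 = \frac{1}{-53} \cdot 36 = \left(- \frac{1}{53}\right) 36 = - \frac{36}{53}$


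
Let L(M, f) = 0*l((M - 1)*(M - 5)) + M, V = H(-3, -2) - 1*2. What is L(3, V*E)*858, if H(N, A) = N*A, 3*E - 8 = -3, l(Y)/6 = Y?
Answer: 2574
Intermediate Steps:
l(Y) = 6*Y
E = 5/3 (E = 8/3 + (⅓)*(-3) = 8/3 - 1 = 5/3 ≈ 1.6667)
H(N, A) = A*N
V = 4 (V = -2*(-3) - 1*2 = 6 - 2 = 4)
L(M, f) = M (L(M, f) = 0*(6*((M - 1)*(M - 5))) + M = 0*(6*((-1 + M)*(-5 + M))) + M = 0*(6*(-1 + M)*(-5 + M)) + M = 0 + M = M)
L(3, V*E)*858 = 3*858 = 2574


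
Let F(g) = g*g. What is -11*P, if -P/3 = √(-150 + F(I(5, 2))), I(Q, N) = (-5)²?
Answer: 165*√19 ≈ 719.22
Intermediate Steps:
I(Q, N) = 25
F(g) = g²
P = -15*√19 (P = -3*√(-150 + 25²) = -3*√(-150 + 625) = -15*√19 ≈ -65.384)
-11*P = -(-165)*√19 = 165*√19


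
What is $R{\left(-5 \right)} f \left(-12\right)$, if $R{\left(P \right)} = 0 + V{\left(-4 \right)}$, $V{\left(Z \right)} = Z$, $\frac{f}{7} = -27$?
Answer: $-9072$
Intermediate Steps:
$f = -189$ ($f = 7 \left(-27\right) = -189$)
$R{\left(P \right)} = -4$ ($R{\left(P \right)} = 0 - 4 = -4$)
$R{\left(-5 \right)} f \left(-12\right) = \left(-4\right) \left(-189\right) \left(-12\right) = 756 \left(-12\right) = -9072$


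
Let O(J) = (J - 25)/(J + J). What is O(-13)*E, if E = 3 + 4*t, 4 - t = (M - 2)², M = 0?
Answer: 57/13 ≈ 4.3846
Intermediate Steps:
t = 0 (t = 4 - (0 - 2)² = 4 - 1*(-2)² = 4 - 1*4 = 4 - 4 = 0)
O(J) = (-25 + J)/(2*J) (O(J) = (-25 + J)/((2*J)) = (-25 + J)*(1/(2*J)) = (-25 + J)/(2*J))
E = 3 (E = 3 + 4*0 = 3 + 0 = 3)
O(-13)*E = ((½)*(-25 - 13)/(-13))*3 = ((½)*(-1/13)*(-38))*3 = (19/13)*3 = 57/13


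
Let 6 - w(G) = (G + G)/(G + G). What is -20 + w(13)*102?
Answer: 490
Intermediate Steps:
w(G) = 5 (w(G) = 6 - (G + G)/(G + G) = 6 - 2*G/(2*G) = 6 - 2*G*1/(2*G) = 6 - 1*1 = 6 - 1 = 5)
-20 + w(13)*102 = -20 + 5*102 = -20 + 510 = 490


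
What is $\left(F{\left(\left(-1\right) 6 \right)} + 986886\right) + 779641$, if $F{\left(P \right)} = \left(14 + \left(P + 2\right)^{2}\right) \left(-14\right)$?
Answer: $1766107$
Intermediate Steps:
$F{\left(P \right)} = -196 - 14 \left(2 + P\right)^{2}$ ($F{\left(P \right)} = \left(14 + \left(2 + P\right)^{2}\right) \left(-14\right) = -196 - 14 \left(2 + P\right)^{2}$)
$\left(F{\left(\left(-1\right) 6 \right)} + 986886\right) + 779641 = \left(\left(-196 - 14 \left(2 - 6\right)^{2}\right) + 986886\right) + 779641 = \left(\left(-196 - 14 \left(-4\right)^{2}\right) + 986886\right) + 779641 = \left(\left(-196 - 224\right) + 986886\right) + 779641 = \left(-420 + 986886\right) + 779641 = 986466 + 779641 = 1766107$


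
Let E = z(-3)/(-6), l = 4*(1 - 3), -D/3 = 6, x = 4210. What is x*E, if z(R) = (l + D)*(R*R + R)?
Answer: 109460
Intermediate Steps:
D = -18 (D = -3*6 = -18)
l = -8 (l = 4*(-2) = -8)
z(R) = -26*R - 26*R**2 (z(R) = (-8 - 18)*(R*R + R) = -26*(R**2 + R) = -26*(R + R**2) = -26*R - 26*R**2)
E = 26 (E = -26*(-3)*(1 - 3)/(-6) = -26*(-3)*(-2)*(-1/6) = -156*(-1/6) = 26)
x*E = 4210*26 = 109460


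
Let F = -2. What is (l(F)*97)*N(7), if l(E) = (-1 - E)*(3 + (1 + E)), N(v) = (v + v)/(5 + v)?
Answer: 679/3 ≈ 226.33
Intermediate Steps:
N(v) = 2*v/(5 + v) (N(v) = (2*v)/(5 + v) = 2*v/(5 + v))
l(E) = (-1 - E)*(4 + E)
(l(F)*97)*N(7) = ((-4 - 1*(-2)² - 5*(-2))*97)*(2*7/(5 + 7)) = ((-4 - 1*4 + 10)*97)*(2*7/12) = ((-4 - 4 + 10)*97)*(2*7*(1/12)) = (2*97)*(7/6) = 194*(7/6) = 679/3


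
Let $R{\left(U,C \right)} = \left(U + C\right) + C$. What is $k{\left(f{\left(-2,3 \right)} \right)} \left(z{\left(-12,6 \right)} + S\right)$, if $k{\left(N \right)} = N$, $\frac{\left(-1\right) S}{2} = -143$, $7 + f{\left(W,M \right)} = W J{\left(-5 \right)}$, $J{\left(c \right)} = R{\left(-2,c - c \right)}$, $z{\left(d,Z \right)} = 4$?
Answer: $-870$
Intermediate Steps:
$R{\left(U,C \right)} = U + 2 C$ ($R{\left(U,C \right)} = \left(C + U\right) + C = U + 2 C$)
$J{\left(c \right)} = -2$ ($J{\left(c \right)} = -2 + 2 \left(c - c\right) = -2 + 2 \cdot 0 = -2 + 0 = -2$)
$f{\left(W,M \right)} = -7 - 2 W$ ($f{\left(W,M \right)} = -7 + W \left(-2\right) = -7 - 2 W$)
$S = 286$ ($S = \left(-2\right) \left(-143\right) = 286$)
$k{\left(f{\left(-2,3 \right)} \right)} \left(z{\left(-12,6 \right)} + S\right) = \left(-7 - -4\right) \left(4 + 286\right) = \left(-7 + 4\right) 290 = \left(-3\right) 290 = -870$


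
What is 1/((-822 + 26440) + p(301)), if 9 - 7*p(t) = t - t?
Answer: 7/179335 ≈ 3.9033e-5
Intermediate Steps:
p(t) = 9/7 (p(t) = 9/7 - (t - t)/7 = 9/7 - ⅐*0 = 9/7 + 0 = 9/7)
1/((-822 + 26440) + p(301)) = 1/((-822 + 26440) + 9/7) = 1/(25618 + 9/7) = 1/(179335/7) = 7/179335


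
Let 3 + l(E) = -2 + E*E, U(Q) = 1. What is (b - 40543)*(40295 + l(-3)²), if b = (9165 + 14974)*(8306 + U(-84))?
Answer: 8081635142430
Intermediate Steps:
l(E) = -5 + E² (l(E) = -3 + (-2 + E*E) = -3 + (-2 + E²) = -5 + E²)
b = 200522673 (b = (9165 + 14974)*(8306 + 1) = 24139*8307 = 200522673)
(b - 40543)*(40295 + l(-3)²) = (200522673 - 40543)*(40295 + (-5 + (-3)²)²) = 200482130*(40295 + (-5 + 9)²) = 200482130*(40295 + 4²) = 200482130*(40295 + 16) = 200482130*40311 = 8081635142430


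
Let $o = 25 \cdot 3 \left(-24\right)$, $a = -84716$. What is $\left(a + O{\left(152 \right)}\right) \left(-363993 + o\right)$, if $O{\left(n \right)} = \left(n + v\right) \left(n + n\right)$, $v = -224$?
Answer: $38994996972$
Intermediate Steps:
$o = -1800$ ($o = 75 \left(-24\right) = -1800$)
$O{\left(n \right)} = 2 n \left(-224 + n\right)$ ($O{\left(n \right)} = \left(n - 224\right) \left(n + n\right) = \left(-224 + n\right) 2 n = 2 n \left(-224 + n\right)$)
$\left(a + O{\left(152 \right)}\right) \left(-363993 + o\right) = \left(-84716 + 2 \cdot 152 \left(-224 + 152\right)\right) \left(-363993 - 1800\right) = \left(-84716 + 2 \cdot 152 \left(-72\right)\right) \left(-365793\right) = \left(-84716 - 21888\right) \left(-365793\right) = \left(-106604\right) \left(-365793\right) = 38994996972$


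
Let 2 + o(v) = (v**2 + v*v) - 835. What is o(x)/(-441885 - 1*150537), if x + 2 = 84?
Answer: -12611/592422 ≈ -0.021287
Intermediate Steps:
x = 82 (x = -2 + 84 = 82)
o(v) = -837 + 2*v**2 (o(v) = -2 + ((v**2 + v*v) - 835) = -2 + ((v**2 + v**2) - 835) = -2 + (2*v**2 - 835) = -2 + (-835 + 2*v**2) = -837 + 2*v**2)
o(x)/(-441885 - 1*150537) = (-837 + 2*82**2)/(-441885 - 1*150537) = (-837 + 2*6724)/(-441885 - 150537) = (-837 + 13448)/(-592422) = 12611*(-1/592422) = -12611/592422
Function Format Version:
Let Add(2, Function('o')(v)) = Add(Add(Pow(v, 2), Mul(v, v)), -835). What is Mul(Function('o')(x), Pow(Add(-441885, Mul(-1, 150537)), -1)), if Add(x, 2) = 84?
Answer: Rational(-12611, 592422) ≈ -0.021287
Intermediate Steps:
x = 82 (x = Add(-2, 84) = 82)
Function('o')(v) = Add(-837, Mul(2, Pow(v, 2))) (Function('o')(v) = Add(-2, Add(Add(Pow(v, 2), Mul(v, v)), -835)) = Add(-2, Add(Add(Pow(v, 2), Pow(v, 2)), -835)) = Add(-2, Add(Mul(2, Pow(v, 2)), -835)) = Add(-2, Add(-835, Mul(2, Pow(v, 2)))) = Add(-837, Mul(2, Pow(v, 2))))
Mul(Function('o')(x), Pow(Add(-441885, Mul(-1, 150537)), -1)) = Mul(Add(-837, Mul(2, Pow(82, 2))), Pow(Add(-441885, Mul(-1, 150537)), -1)) = Mul(Add(-837, Mul(2, 6724)), Pow(Add(-441885, -150537), -1)) = Mul(Add(-837, 13448), Pow(-592422, -1)) = Mul(12611, Rational(-1, 592422)) = Rational(-12611, 592422)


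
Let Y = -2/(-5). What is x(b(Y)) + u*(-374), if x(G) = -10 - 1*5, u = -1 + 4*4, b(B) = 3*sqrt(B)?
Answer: -5625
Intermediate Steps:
Y = 2/5 (Y = -2*(-1/5) = 2/5 ≈ 0.40000)
u = 15 (u = -1 + 16 = 15)
x(G) = -15 (x(G) = -10 - 5 = -15)
x(b(Y)) + u*(-374) = -15 + 15*(-374) = -15 - 5610 = -5625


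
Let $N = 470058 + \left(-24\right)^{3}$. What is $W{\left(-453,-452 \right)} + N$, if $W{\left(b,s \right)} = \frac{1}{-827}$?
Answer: $\frac{377305517}{827} \approx 4.5623 \cdot 10^{5}$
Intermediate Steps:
$W{\left(b,s \right)} = - \frac{1}{827}$
$N = 456234$ ($N = 470058 - 13824 = 456234$)
$W{\left(-453,-452 \right)} + N = - \frac{1}{827} + 456234 = \frac{377305517}{827}$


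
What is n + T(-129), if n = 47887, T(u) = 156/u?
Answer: 2059089/43 ≈ 47886.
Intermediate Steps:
n + T(-129) = 47887 + 156/(-129) = 47887 + 156*(-1/129) = 47887 - 52/43 = 2059089/43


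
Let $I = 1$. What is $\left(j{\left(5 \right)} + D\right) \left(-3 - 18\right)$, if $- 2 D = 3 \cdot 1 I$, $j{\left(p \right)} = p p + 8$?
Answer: $- \frac{1323}{2} \approx -661.5$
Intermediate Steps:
$j{\left(p \right)} = 8 + p^{2}$ ($j{\left(p \right)} = p^{2} + 8 = 8 + p^{2}$)
$D = - \frac{3}{2}$ ($D = - \frac{3 \cdot 1 \cdot 1}{2} = - \frac{3 \cdot 1}{2} = \left(- \frac{1}{2}\right) 3 = - \frac{3}{2} \approx -1.5$)
$\left(j{\left(5 \right)} + D\right) \left(-3 - 18\right) = \left(\left(8 + 5^{2}\right) - \frac{3}{2}\right) \left(-3 - 18\right) = \left(\left(8 + 25\right) - \frac{3}{2}\right) \left(-21\right) = \left(33 - \frac{3}{2}\right) \left(-21\right) = \frac{63}{2} \left(-21\right) = - \frac{1323}{2}$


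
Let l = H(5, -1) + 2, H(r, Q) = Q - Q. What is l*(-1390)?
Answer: -2780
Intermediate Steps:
H(r, Q) = 0
l = 2 (l = 0 + 2 = 2)
l*(-1390) = 2*(-1390) = -2780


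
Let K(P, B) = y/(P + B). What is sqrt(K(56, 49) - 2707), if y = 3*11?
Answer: 3*I*sqrt(368410)/35 ≈ 52.026*I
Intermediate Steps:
y = 33
K(P, B) = 33/(B + P) (K(P, B) = 33/(P + B) = 33/(B + P))
sqrt(K(56, 49) - 2707) = sqrt(33/(49 + 56) - 2707) = sqrt(33/105 - 2707) = sqrt(33*(1/105) - 2707) = sqrt(11/35 - 2707) = sqrt(-94734/35) = 3*I*sqrt(368410)/35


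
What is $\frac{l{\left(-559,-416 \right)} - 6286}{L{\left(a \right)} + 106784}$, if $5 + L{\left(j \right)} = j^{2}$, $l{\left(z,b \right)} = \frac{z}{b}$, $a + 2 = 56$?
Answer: $- \frac{201109}{3510240} \approx -0.057292$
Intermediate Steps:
$a = 54$ ($a = -2 + 56 = 54$)
$L{\left(j \right)} = -5 + j^{2}$
$\frac{l{\left(-559,-416 \right)} - 6286}{L{\left(a \right)} + 106784} = \frac{- \frac{559}{-416} - 6286}{\left(-5 + 54^{2}\right) + 106784} = \frac{\left(-559\right) \left(- \frac{1}{416}\right) - 6286}{\left(-5 + 2916\right) + 106784} = \frac{\frac{43}{32} - 6286}{2911 + 106784} = - \frac{201109}{32 \cdot 109695} = \left(- \frac{201109}{32}\right) \frac{1}{109695} = - \frac{201109}{3510240}$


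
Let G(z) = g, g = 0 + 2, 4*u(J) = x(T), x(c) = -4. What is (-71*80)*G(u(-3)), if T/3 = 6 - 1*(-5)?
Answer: -11360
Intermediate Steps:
T = 33 (T = 3*(6 - 1*(-5)) = 3*(6 + 5) = 3*11 = 33)
u(J) = -1 (u(J) = (¼)*(-4) = -1)
g = 2
G(z) = 2
(-71*80)*G(u(-3)) = -71*80*2 = -5680*2 = -11360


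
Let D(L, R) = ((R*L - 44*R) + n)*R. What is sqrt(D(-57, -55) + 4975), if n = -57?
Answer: I*sqrt(297415) ≈ 545.36*I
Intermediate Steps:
D(L, R) = R*(-57 - 44*R + L*R) (D(L, R) = ((R*L - 44*R) - 57)*R = ((L*R - 44*R) - 57)*R = ((-44*R + L*R) - 57)*R = (-57 - 44*R + L*R)*R = R*(-57 - 44*R + L*R))
sqrt(D(-57, -55) + 4975) = sqrt(-55*(-57 - 44*(-55) - 57*(-55)) + 4975) = sqrt(-55*(-57 + 2420 + 3135) + 4975) = sqrt(-55*5498 + 4975) = sqrt(-302390 + 4975) = sqrt(-297415) = I*sqrt(297415)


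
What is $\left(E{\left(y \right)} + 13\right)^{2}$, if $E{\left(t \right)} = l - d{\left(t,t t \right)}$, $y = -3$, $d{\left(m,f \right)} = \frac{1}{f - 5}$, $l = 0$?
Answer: $\frac{2601}{16} \approx 162.56$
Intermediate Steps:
$d{\left(m,f \right)} = \frac{1}{-5 + f}$
$E{\left(t \right)} = - \frac{1}{-5 + t^{2}}$ ($E{\left(t \right)} = 0 - \frac{1}{-5 + t t} = 0 - \frac{1}{-5 + t^{2}} = - \frac{1}{-5 + t^{2}}$)
$\left(E{\left(y \right)} + 13\right)^{2} = \left(- \frac{1}{-5 + \left(-3\right)^{2}} + 13\right)^{2} = \left(- \frac{1}{-5 + 9} + 13\right)^{2} = \left(- \frac{1}{4} + 13\right)^{2} = \left(\frac{51}{4}\right)^{2} = \frac{2601}{16}$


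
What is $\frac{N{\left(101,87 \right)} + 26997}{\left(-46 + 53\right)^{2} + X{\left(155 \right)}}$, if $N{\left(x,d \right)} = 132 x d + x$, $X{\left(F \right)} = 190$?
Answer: $\frac{1186982}{239} \approx 4966.5$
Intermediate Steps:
$N{\left(x,d \right)} = x + 132 d x$ ($N{\left(x,d \right)} = 132 d x + x = x + 132 d x$)
$\frac{N{\left(101,87 \right)} + 26997}{\left(-46 + 53\right)^{2} + X{\left(155 \right)}} = \frac{101 \left(1 + 132 \cdot 87\right) + 26997}{\left(-46 + 53\right)^{2} + 190} = \frac{101 \left(1 + 11484\right) + 26997}{7^{2} + 190} = \frac{101 \cdot 11485 + 26997}{49 + 190} = \frac{1159985 + 26997}{239} = 1186982 \cdot \frac{1}{239} = \frac{1186982}{239}$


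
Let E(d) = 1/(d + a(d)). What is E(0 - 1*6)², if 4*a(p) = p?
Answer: 4/225 ≈ 0.017778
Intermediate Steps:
a(p) = p/4
E(d) = 4/(5*d) (E(d) = 1/(d + d/4) = 1/(5*d/4) = 4/(5*d))
E(0 - 1*6)² = (4/(5*(0 - 1*6)))² = (4/(5*(0 - 6)))² = ((⅘)/(-6))² = ((⅘)*(-⅙))² = (-2/15)² = 4/225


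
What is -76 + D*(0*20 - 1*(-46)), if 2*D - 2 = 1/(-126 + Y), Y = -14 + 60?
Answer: -2423/80 ≈ -30.288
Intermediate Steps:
Y = 46
D = 159/160 (D = 1 + 1/(2*(-126 + 46)) = 1 + (1/2)/(-80) = 1 + (1/2)*(-1/80) = 1 - 1/160 = 159/160 ≈ 0.99375)
-76 + D*(0*20 - 1*(-46)) = -76 + 159*(0*20 - 1*(-46))/160 = -76 + 159*(0 + 46)/160 = -76 + (159/160)*46 = -76 + 3657/80 = -2423/80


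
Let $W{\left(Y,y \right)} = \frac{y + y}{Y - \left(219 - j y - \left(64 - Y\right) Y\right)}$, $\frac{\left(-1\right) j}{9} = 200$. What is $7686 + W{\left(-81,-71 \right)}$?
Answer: $\frac{889692788}{115755} \approx 7686.0$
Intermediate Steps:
$j = -1800$ ($j = \left(-9\right) 200 = -1800$)
$W{\left(Y,y \right)} = \frac{2 y}{-219 + Y - 1800 y + Y \left(64 - Y\right)}$ ($W{\left(Y,y \right)} = \frac{y + y}{Y - \left(219 + 1800 y - \left(64 - Y\right) Y\right)} = \frac{2 y}{Y - \left(219 + 1800 y - Y \left(64 - Y\right)\right)} = \frac{2 y}{-219 + Y - 1800 y + Y \left(64 - Y\right)}$)
$7686 + W{\left(-81,-71 \right)} = 7686 - - \frac{142}{219 + \left(-81\right)^{2} - -5265 + 1800 \left(-71\right)} = 7686 - - \frac{142}{219 + 6561 + 5265 - 127800} = 7686 - - \frac{142}{-115755} = 7686 - \left(-142\right) \left(- \frac{1}{115755}\right) = 7686 - \frac{142}{115755} = \frac{889692788}{115755}$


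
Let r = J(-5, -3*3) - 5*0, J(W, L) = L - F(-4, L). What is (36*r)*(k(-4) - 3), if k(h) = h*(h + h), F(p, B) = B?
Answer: 0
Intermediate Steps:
k(h) = 2*h**2 (k(h) = h*(2*h) = 2*h**2)
J(W, L) = 0 (J(W, L) = L - L = 0)
r = 0 (r = 0 - 5*0 = 0 + 0 = 0)
(36*r)*(k(-4) - 3) = (36*0)*(2*(-4)**2 - 3) = 0*(2*16 - 3) = 0*(32 - 3) = 0*29 = 0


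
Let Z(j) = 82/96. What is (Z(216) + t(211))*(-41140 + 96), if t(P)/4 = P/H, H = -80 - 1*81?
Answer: 347960771/1932 ≈ 1.8010e+5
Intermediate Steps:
H = -161 (H = -80 - 81 = -161)
t(P) = -4*P/161 (t(P) = 4*(P/(-161)) = 4*(P*(-1/161)) = 4*(-P/161) = -4*P/161)
Z(j) = 41/48 (Z(j) = 82*(1/96) = 41/48)
(Z(216) + t(211))*(-41140 + 96) = (41/48 - 4/161*211)*(-41140 + 96) = (41/48 - 844/161)*(-41044) = -33911/7728*(-41044) = 347960771/1932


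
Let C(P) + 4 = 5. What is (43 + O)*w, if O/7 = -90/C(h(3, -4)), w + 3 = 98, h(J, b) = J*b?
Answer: -55765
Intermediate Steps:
C(P) = 1 (C(P) = -4 + 5 = 1)
w = 95 (w = -3 + 98 = 95)
O = -630 (O = 7*(-90/1) = 7*(-90*1) = 7*(-90) = -630)
(43 + O)*w = (43 - 630)*95 = -587*95 = -55765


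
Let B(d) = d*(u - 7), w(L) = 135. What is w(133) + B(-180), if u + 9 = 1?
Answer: 2835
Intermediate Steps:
u = -8 (u = -9 + 1 = -8)
B(d) = -15*d (B(d) = d*(-8 - 7) = d*(-15) = -15*d)
w(133) + B(-180) = 135 - 15*(-180) = 135 + 2700 = 2835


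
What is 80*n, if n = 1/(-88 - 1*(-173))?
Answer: 16/17 ≈ 0.94118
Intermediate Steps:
n = 1/85 (n = 1/(-88 + 173) = 1/85 ≈ 0.011765)
80*n = 80*(1/85) = 16/17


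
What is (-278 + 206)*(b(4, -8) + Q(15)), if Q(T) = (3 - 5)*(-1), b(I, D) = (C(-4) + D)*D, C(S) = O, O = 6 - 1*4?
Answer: -3600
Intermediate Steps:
O = 2 (O = 6 - 4 = 2)
C(S) = 2
b(I, D) = D*(2 + D) (b(I, D) = (2 + D)*D = D*(2 + D))
Q(T) = 2 (Q(T) = -2*(-1) = 2)
(-278 + 206)*(b(4, -8) + Q(15)) = (-278 + 206)*(-8*(2 - 8) + 2) = -72*(-8*(-6) + 2) = -72*(48 + 2) = -72*50 = -3600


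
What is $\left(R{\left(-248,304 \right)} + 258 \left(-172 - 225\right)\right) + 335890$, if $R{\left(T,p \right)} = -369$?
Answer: $233095$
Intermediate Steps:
$\left(R{\left(-248,304 \right)} + 258 \left(-172 - 225\right)\right) + 335890 = \left(-369 + 258 \left(-172 - 225\right)\right) + 335890 = \left(-369 + 258 \left(-397\right)\right) + 335890 = \left(-369 - 102426\right) + 335890 = -102795 + 335890 = 233095$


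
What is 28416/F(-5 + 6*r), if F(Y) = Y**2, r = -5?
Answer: 28416/1225 ≈ 23.197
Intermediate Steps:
28416/F(-5 + 6*r) = 28416/((-5 + 6*(-5))**2) = 28416/((-5 - 30)**2) = 28416/((-35)**2) = 28416/1225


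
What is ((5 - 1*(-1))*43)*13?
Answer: 3354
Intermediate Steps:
((5 - 1*(-1))*43)*13 = ((5 + 1)*43)*13 = (6*43)*13 = 258*13 = 3354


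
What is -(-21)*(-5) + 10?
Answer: -95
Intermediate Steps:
-(-21)*(-5) + 10 = -21*5 + 10 = -105 + 10 = -95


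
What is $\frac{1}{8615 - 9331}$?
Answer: $- \frac{1}{716} \approx -0.0013966$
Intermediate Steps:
$\frac{1}{8615 - 9331} = \frac{1}{-716} = - \frac{1}{716}$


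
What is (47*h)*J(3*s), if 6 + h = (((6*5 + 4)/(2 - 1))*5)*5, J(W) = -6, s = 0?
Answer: -238008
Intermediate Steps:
h = 844 (h = -6 + (((6*5 + 4)/(2 - 1))*5)*5 = -6 + (((30 + 4)/1)*5)*5 = -6 + ((34*1)*5)*5 = -6 + (34*5)*5 = -6 + 170*5 = -6 + 850 = 844)
(47*h)*J(3*s) = (47*844)*(-6) = 39668*(-6) = -238008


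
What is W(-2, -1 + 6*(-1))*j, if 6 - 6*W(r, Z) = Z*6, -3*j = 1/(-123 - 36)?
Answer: 8/477 ≈ 0.016771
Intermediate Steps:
j = 1/477 (j = -1/(3*(-123 - 36)) = -1/3/(-159) = -1/3*(-1/159) = 1/477 ≈ 0.0020964)
W(r, Z) = 1 - Z (W(r, Z) = 1 - Z*6/6 = 1 - Z)
W(-2, -1 + 6*(-1))*j = (1 - (-1 + 6*(-1)))*(1/477) = (1 - (-1 - 6))*(1/477) = (1 - 1*(-7))*(1/477) = (1 + 7)*(1/477) = 8*(1/477) = 8/477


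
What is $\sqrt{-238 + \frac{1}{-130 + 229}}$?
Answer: $\frac{i \sqrt{259171}}{33} \approx 15.427 i$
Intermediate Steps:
$\sqrt{-238 + \frac{1}{-130 + 229}} = \sqrt{-238 + \frac{1}{99}} = \sqrt{- \frac{23561}{99}} = \frac{i \sqrt{259171}}{33}$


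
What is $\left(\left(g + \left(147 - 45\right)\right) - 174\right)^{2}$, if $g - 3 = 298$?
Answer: $52441$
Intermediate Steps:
$g = 301$ ($g = 3 + 298 = 301$)
$\left(\left(g + \left(147 - 45\right)\right) - 174\right)^{2} = \left(\left(301 + \left(147 - 45\right)\right) - 174\right)^{2} = \left(\left(301 + 102\right) - 174\right)^{2} = \left(403 - 174\right)^{2} = 229^{2} = 52441$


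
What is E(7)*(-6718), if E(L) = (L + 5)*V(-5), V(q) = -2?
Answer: 161232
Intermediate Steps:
E(L) = -10 - 2*L (E(L) = (L + 5)*(-2) = (5 + L)*(-2) = -10 - 2*L)
E(7)*(-6718) = (-10 - 2*7)*(-6718) = (-10 - 14)*(-6718) = -24*(-6718) = 161232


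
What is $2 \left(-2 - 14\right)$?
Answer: $-32$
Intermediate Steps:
$2 \left(-2 - 14\right) = 2 \left(-16\right) = -32$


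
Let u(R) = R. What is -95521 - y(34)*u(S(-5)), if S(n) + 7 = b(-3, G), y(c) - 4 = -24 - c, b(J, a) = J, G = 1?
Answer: -96061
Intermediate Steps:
y(c) = -20 - c (y(c) = 4 + (-24 - c) = -20 - c)
S(n) = -10 (S(n) = -7 - 3 = -10)
-95521 - y(34)*u(S(-5)) = -95521 - (-20 - 1*34)*(-10) = -95521 - (-20 - 34)*(-10) = -95521 - (-54)*(-10) = -95521 - 1*540 = -95521 - 540 = -96061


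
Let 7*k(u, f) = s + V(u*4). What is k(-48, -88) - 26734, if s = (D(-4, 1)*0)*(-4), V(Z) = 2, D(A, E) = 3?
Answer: -187136/7 ≈ -26734.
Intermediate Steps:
s = 0 (s = (3*0)*(-4) = 0*(-4) = 0)
k(u, f) = 2/7 (k(u, f) = (0 + 2)/7 = (1/7)*2 = 2/7)
k(-48, -88) - 26734 = 2/7 - 26734 = -187136/7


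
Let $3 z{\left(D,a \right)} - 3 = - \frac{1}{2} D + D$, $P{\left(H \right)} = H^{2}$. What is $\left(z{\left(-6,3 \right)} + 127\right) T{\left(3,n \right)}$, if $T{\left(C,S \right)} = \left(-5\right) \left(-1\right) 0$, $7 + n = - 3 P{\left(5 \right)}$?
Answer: $0$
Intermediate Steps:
$z{\left(D,a \right)} = 1 + \frac{D}{6}$ ($z{\left(D,a \right)} = 1 + \frac{- \frac{1}{2} D + D}{3} = 1 + \frac{\left(-1\right) \frac{1}{2} D + D}{3} = 1 + \frac{- \frac{D}{2} + D}{3} = 1 + \frac{\frac{1}{2} D}{3} = 1 + \frac{D}{6}$)
$n = -82$ ($n = -7 - 3 \cdot 5^{2} = -7 - 75 = -82$)
$T{\left(C,S \right)} = 0$ ($T{\left(C,S \right)} = 5 \cdot 0 = 0$)
$\left(z{\left(-6,3 \right)} + 127\right) T{\left(3,n \right)} = \left(\left(1 + \frac{1}{6} \left(-6\right)\right) + 127\right) 0 = \left(\left(1 - 1\right) + 127\right) 0 = \left(0 + 127\right) 0 = 127 \cdot 0 = 0$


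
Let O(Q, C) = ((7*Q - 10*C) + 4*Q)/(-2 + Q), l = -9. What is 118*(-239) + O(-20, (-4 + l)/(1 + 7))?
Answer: -2480961/88 ≈ -28193.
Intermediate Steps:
O(Q, C) = (-10*C + 11*Q)/(-2 + Q) (O(Q, C) = ((-10*C + 7*Q) + 4*Q)/(-2 + Q) = (-10*C + 11*Q)/(-2 + Q))
118*(-239) + O(-20, (-4 + l)/(1 + 7)) = 118*(-239) + (-10*(-4 - 9)/(1 + 7) + 11*(-20))/(-2 - 20) = -28202 + (-(-130)/8 - 220)/(-22) = -28202 - (-(-130)/8 - 220)/22 = -28202 - (-10*(-13/8) - 220)/22 = -28202 - (65/4 - 220)/22 = -28202 - 1/22*(-815/4) = -28202 + 815/88 = -2480961/88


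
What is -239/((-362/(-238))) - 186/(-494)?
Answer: -7008094/44707 ≈ -156.76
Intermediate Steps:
-239/((-362/(-238))) - 186/(-494) = -239/((-362*(-1/238))) - 186*(-1/494) = -239/181/119 + 93/247 = -239*119/181 + 93/247 = -28441/181 + 93/247 = -7008094/44707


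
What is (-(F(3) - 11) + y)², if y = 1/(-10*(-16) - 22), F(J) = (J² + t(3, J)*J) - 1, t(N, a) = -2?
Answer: 1545049/19044 ≈ 81.130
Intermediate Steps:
F(J) = -1 + J² - 2*J (F(J) = (J² - 2*J) - 1 = -1 + J² - 2*J)
y = 1/138 (y = 1/(160 - 22) = 1/138 ≈ 0.0072464)
(-(F(3) - 11) + y)² = (-((-1 + 3² - 2*3) - 11) + 1/138)² = (-((-1 + 9 - 6) - 11) + 1/138)² = (-(2 - 11) + 1/138)² = (-1*(-9) + 1/138)² = (9 + 1/138)² = (1243/138)² = 1545049/19044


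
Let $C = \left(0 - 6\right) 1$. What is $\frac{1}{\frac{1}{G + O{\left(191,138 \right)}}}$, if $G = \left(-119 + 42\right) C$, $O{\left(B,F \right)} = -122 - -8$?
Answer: $348$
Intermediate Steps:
$C = -6$ ($C = \left(-6\right) 1 = -6$)
$O{\left(B,F \right)} = -114$ ($O{\left(B,F \right)} = -122 + 8 = -114$)
$G = 462$ ($G = \left(-119 + 42\right) \left(-6\right) = \left(-77\right) \left(-6\right) = 462$)
$\frac{1}{\frac{1}{G + O{\left(191,138 \right)}}} = \frac{1}{\frac{1}{462 - 114}} = \frac{1}{\frac{1}{348}} = 348$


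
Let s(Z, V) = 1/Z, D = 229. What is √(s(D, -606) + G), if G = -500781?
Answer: 8*I*√410335253/229 ≈ 707.66*I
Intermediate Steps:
√(s(D, -606) + G) = √(1/229 - 500781) = √(-114678848/229) = 8*I*√410335253/229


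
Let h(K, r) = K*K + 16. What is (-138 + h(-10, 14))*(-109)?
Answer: 2398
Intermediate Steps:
h(K, r) = 16 + K² (h(K, r) = K² + 16 = 16 + K²)
(-138 + h(-10, 14))*(-109) = (-138 + (16 + (-10)²))*(-109) = (-138 + (16 + 100))*(-109) = (-138 + 116)*(-109) = -22*(-109) = 2398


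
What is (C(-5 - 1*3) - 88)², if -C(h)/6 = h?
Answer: 1600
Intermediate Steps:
C(h) = -6*h
(C(-5 - 1*3) - 88)² = (-6*(-5 - 1*3) - 88)² = (-6*(-5 - 3) - 88)² = (-6*(-8) - 88)² = (48 - 88)² = (-40)² = 1600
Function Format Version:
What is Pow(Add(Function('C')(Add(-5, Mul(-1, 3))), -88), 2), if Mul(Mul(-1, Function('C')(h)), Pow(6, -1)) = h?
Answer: 1600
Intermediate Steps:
Function('C')(h) = Mul(-6, h)
Pow(Add(Function('C')(Add(-5, Mul(-1, 3))), -88), 2) = Pow(Add(Mul(-6, Add(-5, Mul(-1, 3))), -88), 2) = Pow(Add(Mul(-6, Add(-5, -3)), -88), 2) = Pow(Add(Mul(-6, -8), -88), 2) = Pow(Add(48, -88), 2) = Pow(-40, 2) = 1600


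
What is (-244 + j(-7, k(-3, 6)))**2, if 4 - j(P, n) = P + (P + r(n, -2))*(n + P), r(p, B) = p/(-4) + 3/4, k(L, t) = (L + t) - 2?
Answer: 73984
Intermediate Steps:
k(L, t) = -2 + L + t
r(p, B) = 3/4 - p/4 (r(p, B) = p*(-1/4) + 3*(1/4) = -p/4 + 3/4 = 3/4 - p/4)
j(P, n) = 4 - P - (P + n)*(3/4 + P - n/4) (j(P, n) = 4 - (P + (P + (3/4 - n/4))*(n + P)) = 4 - (P + (3/4 + P - n/4)*(P + n)) = 4 - (P + (P + n)*(3/4 + P - n/4)) = 4 + (-P - (P + n)*(3/4 + P - n/4)) = 4 - P - (P + n)*(3/4 + P - n/4))
(-244 + j(-7, k(-3, 6)))**2 = (-244 + (4 - 1*(-7)**2 - 7/4*(-7) - 3*(-2 - 3 + 6)/4 + (-2 - 3 + 6)**2/4 - 3/4*(-7)*(-2 - 3 + 6)))**2 = (-244 + (4 - 1*49 + 49/4 - 3/4*1 + (1/4)*1**2 - 3/4*(-7)*1))**2 = (-244 + (4 - 49 + 49/4 - 3/4 + (1/4)*1 + 21/4))**2 = (-244 + (4 - 49 + 49/4 - 3/4 + 1/4 + 21/4))**2 = (-244 - 28)**2 = (-272)**2 = 73984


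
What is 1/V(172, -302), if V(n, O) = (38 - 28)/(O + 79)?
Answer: -223/10 ≈ -22.300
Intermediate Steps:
V(n, O) = 10/(79 + O)
1/V(172, -302) = 1/(10/(79 - 302)) = 1/(10/(-223)) = 1/(10*(-1/223)) = 1/(-10/223) = -223/10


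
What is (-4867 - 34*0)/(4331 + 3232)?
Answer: -4867/7563 ≈ -0.64353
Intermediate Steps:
(-4867 - 34*0)/(4331 + 3232) = (-4867 + 0)/7563 = -4867*1/7563 = -4867/7563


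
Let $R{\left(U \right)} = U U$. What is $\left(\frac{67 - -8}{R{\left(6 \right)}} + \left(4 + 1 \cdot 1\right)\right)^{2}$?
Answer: $\frac{7225}{144} \approx 50.174$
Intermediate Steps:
$R{\left(U \right)} = U^{2}$
$\left(\frac{67 - -8}{R{\left(6 \right)}} + \left(4 + 1 \cdot 1\right)\right)^{2} = \left(\frac{67 - -8}{6^{2}} + \left(4 + 1 \cdot 1\right)\right)^{2} = \left(\frac{67 + 8}{36} + \left(4 + 1\right)\right)^{2} = \left(75 \cdot \frac{1}{36} + 5\right)^{2} = \left(\frac{25}{12} + 5\right)^{2} = \left(\frac{85}{12}\right)^{2} = \frac{7225}{144}$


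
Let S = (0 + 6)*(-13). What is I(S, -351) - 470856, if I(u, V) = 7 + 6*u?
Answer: -471317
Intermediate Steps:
S = -78 (S = 6*(-13) = -78)
I(S, -351) - 470856 = (7 + 6*(-78)) - 470856 = (7 - 468) - 470856 = -461 - 470856 = -471317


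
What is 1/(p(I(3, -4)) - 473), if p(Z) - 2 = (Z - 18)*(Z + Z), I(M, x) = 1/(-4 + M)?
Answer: -1/433 ≈ -0.0023095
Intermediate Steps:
p(Z) = 2 + 2*Z*(-18 + Z) (p(Z) = 2 + (Z - 18)*(Z + Z) = 2 + (-18 + Z)*(2*Z) = 2 + 2*Z*(-18 + Z))
1/(p(I(3, -4)) - 473) = 1/((2 - 36/(-4 + 3) + 2*(1/(-4 + 3))²) - 473) = 1/((2 - 36/(-1) + 2*(1/(-1))²) - 473) = 1/((2 - 36*(-1) + 2*(-1)²) - 473) = 1/((2 + 36 + 2*1) - 473) = 1/((2 + 36 + 2) - 473) = 1/(40 - 473) = 1/(-433) = -1/433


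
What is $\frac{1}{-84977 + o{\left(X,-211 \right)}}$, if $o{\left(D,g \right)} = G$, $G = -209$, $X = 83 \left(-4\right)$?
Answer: $- \frac{1}{85186} \approx -1.1739 \cdot 10^{-5}$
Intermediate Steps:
$X = -332$
$o{\left(D,g \right)} = -209$
$\frac{1}{-84977 + o{\left(X,-211 \right)}} = \frac{1}{-84977 - 209} = \frac{1}{-85186} = - \frac{1}{85186}$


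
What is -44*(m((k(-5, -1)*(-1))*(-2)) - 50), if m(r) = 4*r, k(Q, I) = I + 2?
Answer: 1848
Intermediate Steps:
k(Q, I) = 2 + I
-44*(m((k(-5, -1)*(-1))*(-2)) - 50) = -44*(4*(((2 - 1)*(-1))*(-2)) - 50) = -44*(4*((1*(-1))*(-2)) - 50) = -44*(4*(-1*(-2)) - 50) = -44*(4*2 - 50) = -44*(8 - 50) = -44*(-42) = 1848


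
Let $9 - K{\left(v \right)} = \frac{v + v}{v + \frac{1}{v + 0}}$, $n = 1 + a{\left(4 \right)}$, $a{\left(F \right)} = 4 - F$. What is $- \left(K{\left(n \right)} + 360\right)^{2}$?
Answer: $-135424$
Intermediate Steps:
$n = 1$ ($n = 1 + \left(4 - 4\right) = 1 + 0 = 1$)
$K{\left(v \right)} = 9 - \frac{2 v}{v + \frac{1}{v}}$ ($K{\left(v \right)} = 9 - \frac{v + v}{v + \frac{1}{v + 0}} = 9 - \frac{2 v}{v + \frac{1}{v}}$)
$- \left(K{\left(n \right)} + 360\right)^{2} = - \left(\frac{9 + 7 \cdot 1^{2}}{1 + 1^{2}} + 360\right)^{2} = - \left(\frac{9 + 7 \cdot 1}{1 + 1} + 360\right)^{2} = - \left(\frac{9 + 7}{2} + 360\right)^{2} = - \left(\frac{1}{2} \cdot 16 + 360\right)^{2} = - \left(8 + 360\right)^{2} = - 368^{2} = \left(-1\right) 135424 = -135424$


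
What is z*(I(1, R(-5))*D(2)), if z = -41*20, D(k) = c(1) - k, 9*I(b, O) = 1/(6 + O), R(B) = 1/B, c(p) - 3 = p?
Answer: -8200/261 ≈ -31.418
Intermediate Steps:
c(p) = 3 + p
R(B) = 1/B
I(b, O) = 1/(9*(6 + O))
D(k) = 4 - k (D(k) = (3 + 1) - k = 4 - k)
z = -820
z*(I(1, R(-5))*D(2)) = -820*1/(9*(6 + 1/(-5)))*(4 - 1*2) = -820*1/(9*(6 - ⅕))*(4 - 2) = -820*1/(9*(29/5))*2 = -820*(⅑)*(5/29)*2 = -4100*2/261 = -820*10/261 = -8200/261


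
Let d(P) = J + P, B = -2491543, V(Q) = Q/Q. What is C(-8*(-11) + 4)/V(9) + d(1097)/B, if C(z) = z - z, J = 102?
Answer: -1199/2491543 ≈ -0.00048123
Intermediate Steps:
V(Q) = 1
d(P) = 102 + P
C(z) = 0
C(-8*(-11) + 4)/V(9) + d(1097)/B = 0/1 + (102 + 1097)/(-2491543) = 0*1 + 1199*(-1/2491543) = 0 - 1199/2491543 = -1199/2491543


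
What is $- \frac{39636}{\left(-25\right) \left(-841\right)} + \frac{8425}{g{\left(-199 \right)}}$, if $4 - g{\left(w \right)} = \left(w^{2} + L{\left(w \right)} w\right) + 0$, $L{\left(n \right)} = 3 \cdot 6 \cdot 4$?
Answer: $- \frac{1178697709}{531280725} \approx -2.2186$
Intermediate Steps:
$L{\left(n \right)} = 72$ ($L{\left(n \right)} = 18 \cdot 4 = 72$)
$g{\left(w \right)} = 4 - w^{2} - 72 w$ ($g{\left(w \right)} = 4 - \left(\left(w^{2} + 72 w\right) + 0\right) = 4 - \left(w^{2} + 72 w\right) = 4 - w^{2} - 72 w$)
$- \frac{39636}{\left(-25\right) \left(-841\right)} + \frac{8425}{g{\left(-199 \right)}} = - \frac{39636}{\left(-25\right) \left(-841\right)} + \frac{8425}{4 - \left(-199\right)^{2} - -14328} = - \frac{39636}{21025} + \frac{8425}{4 - 39601 + 14328} = \left(-39636\right) \frac{1}{21025} + \frac{8425}{4 - 39601 + 14328} = - \frac{39636}{21025} + \frac{8425}{-25269} = - \frac{39636}{21025} + 8425 \left(- \frac{1}{25269}\right) = - \frac{39636}{21025} - \frac{8425}{25269} = - \frac{1178697709}{531280725}$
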